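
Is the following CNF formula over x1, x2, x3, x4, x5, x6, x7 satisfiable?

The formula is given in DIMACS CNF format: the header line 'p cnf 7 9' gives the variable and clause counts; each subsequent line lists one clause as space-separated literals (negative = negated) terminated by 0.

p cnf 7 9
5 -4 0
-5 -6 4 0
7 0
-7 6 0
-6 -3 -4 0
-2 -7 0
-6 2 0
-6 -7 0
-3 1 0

No, unsatisfiable

From the singleton clause (x7), x7 = True.
From the singleton clause (x6), x6 = True.
But (¬x6) is also a unit clause — contradiction.
No assignment satisfies every clause.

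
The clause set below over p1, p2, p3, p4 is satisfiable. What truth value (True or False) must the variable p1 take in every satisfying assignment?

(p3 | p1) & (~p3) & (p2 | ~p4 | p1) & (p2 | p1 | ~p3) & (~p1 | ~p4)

Suppose p1 = 0.
(p3) alone gives p3 = 1.
Now (~p3) is unsatisfied and unit — conflict.
So every satisfying assignment has p1 = True.

True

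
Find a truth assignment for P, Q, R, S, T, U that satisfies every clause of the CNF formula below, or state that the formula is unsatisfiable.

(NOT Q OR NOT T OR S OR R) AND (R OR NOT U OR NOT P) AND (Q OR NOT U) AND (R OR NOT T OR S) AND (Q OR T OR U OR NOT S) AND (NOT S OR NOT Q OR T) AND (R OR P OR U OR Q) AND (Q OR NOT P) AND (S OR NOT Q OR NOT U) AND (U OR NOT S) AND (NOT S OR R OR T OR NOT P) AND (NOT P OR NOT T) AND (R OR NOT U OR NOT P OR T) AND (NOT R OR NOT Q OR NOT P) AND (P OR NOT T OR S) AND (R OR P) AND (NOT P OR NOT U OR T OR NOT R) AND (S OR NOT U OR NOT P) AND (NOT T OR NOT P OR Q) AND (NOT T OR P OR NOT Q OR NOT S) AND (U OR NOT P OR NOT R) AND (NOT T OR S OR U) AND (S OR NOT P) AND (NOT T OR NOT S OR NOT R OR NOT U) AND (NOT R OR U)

UNSATISFIABLE

Case Q = true:
Case S = false:
From the singleton clause (NOT U), U = false.
From the singleton clause (NOT T), T = false.
From the singleton clause (NOT P), P = false.
From the singleton clause (R), R = true.
Now (NOT R) is unsatisfied and unit — conflict.
Backtrack on S: now try S = true.
From the singleton clause (T), T = true.
From the singleton clause (U), U = true.
From the singleton clause (NOT P), P = false.
Now (P) is unsatisfied and unit — conflict.
Neither S = true nor S = false works.
Backtrack on Q: now try Q = false.
From the singleton clause (NOT U), U = false.
From the singleton clause (NOT P), P = false.
From the singleton clause (R), R = true.
Now (NOT R) is unsatisfied and unit — conflict.
Neither Q = true nor Q = false works.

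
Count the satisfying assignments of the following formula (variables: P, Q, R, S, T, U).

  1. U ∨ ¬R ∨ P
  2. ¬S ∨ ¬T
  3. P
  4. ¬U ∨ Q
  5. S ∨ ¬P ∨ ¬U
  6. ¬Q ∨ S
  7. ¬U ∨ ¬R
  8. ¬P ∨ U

There are 2^6 = 64 truth assignments over (P, Q, R, S, T, U).
Split on P. With P = True, the clauses containing P are satisfied and ¬P drops from the rest; 1 of the 2^5 = 32 assignments to the other variables satisfy what remains.
With P = False, by the same count on the reduced clause set, 0 assignments work.
(One model: P=T, Q=T, R=F, S=T, T=F, U=T.)
Total: 1 + 0 = 1.

1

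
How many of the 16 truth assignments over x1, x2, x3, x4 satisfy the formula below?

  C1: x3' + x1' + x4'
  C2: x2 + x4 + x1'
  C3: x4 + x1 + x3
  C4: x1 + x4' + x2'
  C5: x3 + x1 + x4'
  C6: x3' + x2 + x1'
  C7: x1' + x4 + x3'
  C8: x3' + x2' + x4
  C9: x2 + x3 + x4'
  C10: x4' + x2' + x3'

4

There are 2^4 = 16 truth assignments over (x1, x2, x3, x4).
Check each against the 10 clauses (columns in the order x1, x2, x3, x4):
  F F F F  ✗ fails (x4 + x1 + x3)
  F F F T  ✗ fails (x3 + x1 + x4')
  F F T F  ✓ satisfies all
  F F T T  ✓ satisfies all
  F T F F  ✗ fails (x4 + x1 + x3)
  F T F T  ✗ fails (x1 + x4' + x2')
  F T T F  ✗ fails (x3' + x2' + x4)
  F T T T  ✗ fails (x1 + x4' + x2')
  T F F F  ✗ fails (x2 + x4 + x1')
  T F F T  ✗ fails (x2 + x3 + x4')
  T F T F  ✗ fails (x2 + x4 + x1')
  T F T T  ✗ fails (x3' + x1' + x4')
  T T F F  ✓ satisfies all
  T T F T  ✓ satisfies all
  T T T F  ✗ fails (x1' + x4 + x3')
  T T T T  ✗ fails (x3' + x1' + x4')
4 of the 16 rows are models.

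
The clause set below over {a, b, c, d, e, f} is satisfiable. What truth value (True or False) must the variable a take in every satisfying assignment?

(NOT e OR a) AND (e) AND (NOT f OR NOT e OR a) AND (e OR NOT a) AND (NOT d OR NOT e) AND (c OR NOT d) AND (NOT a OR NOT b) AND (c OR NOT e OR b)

True

Suppose a = false.
(NOT e) alone gives e = false.
That conflicts with the unit clause (e).
So every satisfying assignment has a = True.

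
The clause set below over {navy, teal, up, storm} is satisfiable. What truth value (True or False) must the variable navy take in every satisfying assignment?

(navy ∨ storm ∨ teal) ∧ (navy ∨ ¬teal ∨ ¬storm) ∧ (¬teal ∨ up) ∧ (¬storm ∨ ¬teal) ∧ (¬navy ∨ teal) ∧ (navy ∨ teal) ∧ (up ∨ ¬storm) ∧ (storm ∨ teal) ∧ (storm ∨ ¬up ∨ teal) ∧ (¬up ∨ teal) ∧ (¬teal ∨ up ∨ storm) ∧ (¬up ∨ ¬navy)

False

Suppose navy = True.
Unit clause (teal) forces teal = True.
Unit clause (up) forces up = True.
But (¬up) is also a unit clause — contradiction.
So every satisfying assignment has navy = False.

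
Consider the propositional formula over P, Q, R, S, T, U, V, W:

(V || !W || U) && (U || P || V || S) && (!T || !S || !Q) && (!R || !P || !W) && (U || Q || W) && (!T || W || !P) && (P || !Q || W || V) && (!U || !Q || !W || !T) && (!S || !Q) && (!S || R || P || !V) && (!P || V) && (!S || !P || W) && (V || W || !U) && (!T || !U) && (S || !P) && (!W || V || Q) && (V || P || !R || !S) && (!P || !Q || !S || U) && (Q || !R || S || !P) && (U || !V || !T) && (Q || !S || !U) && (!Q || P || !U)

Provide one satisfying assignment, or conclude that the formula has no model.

P: false; Q: false; R: false; S: false; T: false; U: true; V: true; W: true

Case S = false:
From the singleton clause (!P), P = false.
Case U = true:
From the singleton clause (!T), T = false.
From the singleton clause (!Q), Q = false.
Case V = true:
No clause remains; R, W are free.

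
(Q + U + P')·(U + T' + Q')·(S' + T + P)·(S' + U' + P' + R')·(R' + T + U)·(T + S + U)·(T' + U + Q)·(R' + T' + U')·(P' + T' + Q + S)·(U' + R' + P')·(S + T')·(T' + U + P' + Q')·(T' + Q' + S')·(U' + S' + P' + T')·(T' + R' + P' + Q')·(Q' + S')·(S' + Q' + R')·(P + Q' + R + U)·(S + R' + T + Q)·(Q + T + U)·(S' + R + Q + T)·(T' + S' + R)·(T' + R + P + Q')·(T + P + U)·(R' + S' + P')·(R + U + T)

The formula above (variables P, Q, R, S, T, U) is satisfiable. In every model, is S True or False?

False

Suppose S = 1.
Unit clause (Q') forces Q = 0.
Try U = 1.
Try T = 1.
Unit clause (R') forces R = 0.
Now (R) is unsatisfied and unit — conflict.
So T must be the other value — set T = 0.
Unit clause (P) forces P = 1.
Unit clause (R') forces R = 0.
Now (R) is unsatisfied and unit — conflict.
Both values of T lead to a conflict.
So U must be the other value — set U = 0.
Unit clause (P') forces P = 0.
Unit clause (T) forces T = 1.
Now (T') is unsatisfied and unit — conflict.
Both values of U lead to a conflict.
So every satisfying assignment has S = False.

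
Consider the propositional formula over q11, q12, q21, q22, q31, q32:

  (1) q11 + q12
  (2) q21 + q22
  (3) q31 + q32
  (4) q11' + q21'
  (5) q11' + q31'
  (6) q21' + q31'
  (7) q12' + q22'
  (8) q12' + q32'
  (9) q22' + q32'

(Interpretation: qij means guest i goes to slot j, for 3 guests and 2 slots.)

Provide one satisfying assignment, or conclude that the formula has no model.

UNSATISFIABLE

Branch on q11: set q11 = 1.
(q21') alone gives q21 = 0.
(q22) alone gives q22 = 1.
(q31') alone gives q31 = 0.
(q32) alone gives q32 = 1.
Now (q32') is unsatisfied and unit — conflict.
Undo q11 and try q11 = 0.
(q12) alone gives q12 = 1.
(q22') alone gives q22 = 0.
(q21) alone gives q21 = 1.
(q31') alone gives q31 = 0.
(q32) alone gives q32 = 1.
Now (q32') is unsatisfied and unit — conflict.
Either choice for q11 ends in contradiction.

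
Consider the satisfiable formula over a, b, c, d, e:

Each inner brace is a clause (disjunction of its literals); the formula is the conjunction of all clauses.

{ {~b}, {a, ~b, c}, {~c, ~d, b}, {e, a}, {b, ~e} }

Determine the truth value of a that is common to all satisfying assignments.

Suppose a = 0.
(~b) alone gives b = 0.
(e) alone gives e = 1.
Now (~e) is unsatisfied and unit — conflict.
So every satisfying assignment has a = True.

True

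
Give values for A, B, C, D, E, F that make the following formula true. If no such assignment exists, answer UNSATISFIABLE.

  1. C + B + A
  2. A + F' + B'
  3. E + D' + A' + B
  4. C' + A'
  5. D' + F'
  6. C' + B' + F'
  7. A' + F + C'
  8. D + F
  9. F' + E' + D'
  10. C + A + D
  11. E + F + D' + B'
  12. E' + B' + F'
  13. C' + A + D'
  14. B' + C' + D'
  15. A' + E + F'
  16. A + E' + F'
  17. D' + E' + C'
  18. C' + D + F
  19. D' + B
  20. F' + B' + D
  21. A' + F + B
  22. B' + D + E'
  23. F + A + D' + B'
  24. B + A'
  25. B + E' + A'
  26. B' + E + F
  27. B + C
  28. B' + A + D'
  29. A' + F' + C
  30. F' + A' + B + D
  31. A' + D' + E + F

A ↦ 0,  B ↦ 0,  C ↦ 1,  D ↦ 0,  E ↦ 0,  F ↦ 1

Suppose C = 1.
From the singleton clause (A'), A = 0.
From the singleton clause (D'), D = 0.
From the singleton clause (F), F = 1.
From the singleton clause (B'), B = 0.
From the singleton clause (E'), E = 0.
All clauses are satisfied.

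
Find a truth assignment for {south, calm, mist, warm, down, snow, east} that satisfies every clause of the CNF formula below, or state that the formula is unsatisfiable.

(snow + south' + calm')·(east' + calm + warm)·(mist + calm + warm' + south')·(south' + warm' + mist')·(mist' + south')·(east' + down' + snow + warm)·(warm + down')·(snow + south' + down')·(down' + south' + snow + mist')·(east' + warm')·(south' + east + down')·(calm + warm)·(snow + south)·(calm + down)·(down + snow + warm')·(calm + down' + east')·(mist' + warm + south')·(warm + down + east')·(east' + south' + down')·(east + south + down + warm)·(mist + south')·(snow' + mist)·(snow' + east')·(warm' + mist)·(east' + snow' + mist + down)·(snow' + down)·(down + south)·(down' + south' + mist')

Suppose mist = 1.
(south') alone gives south = 0.
(snow) alone gives snow = 1.
(east') alone gives east = 0.
(down) alone gives down = 1.
(warm) alone gives warm = 1.
No clause remains; calm is free.

south=0,  calm=0,  mist=1,  warm=1,  down=1,  snow=1,  east=0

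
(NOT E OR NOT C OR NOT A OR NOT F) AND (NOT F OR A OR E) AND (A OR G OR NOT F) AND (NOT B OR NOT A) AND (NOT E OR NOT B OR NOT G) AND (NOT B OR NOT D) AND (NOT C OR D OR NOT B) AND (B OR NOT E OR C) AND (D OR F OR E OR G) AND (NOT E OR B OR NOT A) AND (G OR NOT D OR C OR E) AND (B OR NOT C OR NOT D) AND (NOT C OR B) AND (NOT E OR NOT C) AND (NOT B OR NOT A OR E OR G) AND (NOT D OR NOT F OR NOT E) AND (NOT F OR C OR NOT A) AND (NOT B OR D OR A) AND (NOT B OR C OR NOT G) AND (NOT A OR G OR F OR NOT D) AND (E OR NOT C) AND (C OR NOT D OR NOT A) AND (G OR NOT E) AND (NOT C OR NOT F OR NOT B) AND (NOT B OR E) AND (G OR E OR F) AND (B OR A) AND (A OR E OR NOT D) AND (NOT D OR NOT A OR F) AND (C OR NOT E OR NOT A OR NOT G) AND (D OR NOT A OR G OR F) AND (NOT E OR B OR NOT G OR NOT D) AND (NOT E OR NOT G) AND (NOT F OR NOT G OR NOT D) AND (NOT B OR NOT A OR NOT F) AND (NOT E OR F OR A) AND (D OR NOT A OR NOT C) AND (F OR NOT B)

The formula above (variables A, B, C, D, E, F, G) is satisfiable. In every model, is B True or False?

False

Suppose B = true.
(NOT A) alone gives A = false.
(NOT D) alone gives D = false.
But (D) is also a unit clause — contradiction.
So every satisfying assignment has B = False.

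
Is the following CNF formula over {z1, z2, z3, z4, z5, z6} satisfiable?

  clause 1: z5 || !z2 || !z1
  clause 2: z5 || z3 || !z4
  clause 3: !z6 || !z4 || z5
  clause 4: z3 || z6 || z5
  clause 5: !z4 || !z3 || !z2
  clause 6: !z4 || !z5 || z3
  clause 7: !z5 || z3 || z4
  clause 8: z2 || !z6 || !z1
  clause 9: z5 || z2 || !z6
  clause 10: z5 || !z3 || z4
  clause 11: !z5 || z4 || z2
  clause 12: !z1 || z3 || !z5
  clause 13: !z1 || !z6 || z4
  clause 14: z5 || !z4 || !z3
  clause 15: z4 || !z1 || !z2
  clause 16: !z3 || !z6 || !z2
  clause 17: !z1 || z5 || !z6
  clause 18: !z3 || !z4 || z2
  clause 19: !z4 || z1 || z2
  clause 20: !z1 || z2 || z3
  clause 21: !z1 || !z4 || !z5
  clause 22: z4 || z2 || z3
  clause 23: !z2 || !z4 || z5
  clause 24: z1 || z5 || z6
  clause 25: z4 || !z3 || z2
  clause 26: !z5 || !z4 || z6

Satisfiable

Suppose z5 = false.
Suppose z2 = true.
(!z1) alone gives z1 = false.
(!z4) alone gives z4 = false.
(!z3) alone gives z3 = false.
(z6) alone gives z6 = true.
All clauses are satisfied.
A satisfying assignment: z1: false; z2: true; z3: false; z4: false; z5: false; z6: true.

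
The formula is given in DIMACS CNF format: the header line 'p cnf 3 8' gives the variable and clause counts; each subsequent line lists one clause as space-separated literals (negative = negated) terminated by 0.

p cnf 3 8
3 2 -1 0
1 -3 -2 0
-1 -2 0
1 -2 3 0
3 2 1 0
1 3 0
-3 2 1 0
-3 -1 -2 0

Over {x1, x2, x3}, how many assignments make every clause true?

1

There are 2^3 = 8 truth assignments over (x1, x2, x3).
Split on x1. With x1 = True, the clauses containing x1 are satisfied and ¬x1 drops from the rest; 1 of the 2^2 = 4 assignments to the other variables satisfy what remains.
With x1 = False, by the same count on the reduced clause set, 0 assignments work.
Total: 1 + 0 = 1.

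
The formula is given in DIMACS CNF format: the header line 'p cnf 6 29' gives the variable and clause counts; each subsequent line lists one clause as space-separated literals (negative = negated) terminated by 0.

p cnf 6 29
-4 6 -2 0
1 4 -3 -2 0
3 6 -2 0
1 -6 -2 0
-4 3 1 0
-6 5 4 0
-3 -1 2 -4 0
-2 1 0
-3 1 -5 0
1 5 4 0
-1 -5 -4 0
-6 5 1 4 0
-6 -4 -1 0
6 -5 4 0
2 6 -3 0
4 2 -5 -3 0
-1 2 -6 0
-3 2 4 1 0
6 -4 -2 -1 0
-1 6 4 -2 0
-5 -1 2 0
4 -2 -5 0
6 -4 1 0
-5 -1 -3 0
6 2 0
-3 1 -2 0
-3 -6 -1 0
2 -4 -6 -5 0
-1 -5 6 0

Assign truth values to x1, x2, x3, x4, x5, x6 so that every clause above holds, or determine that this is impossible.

Suppose x2 = False.
Unit clause (x6) forces x6 = True.
Unit clause (¬x1) forces x1 = False.
Suppose x4 = True.
Unit clause (x3) forces x3 = True.
Unit clause (¬x5) forces x5 = False.
All clauses are satisfied.

x1=False; x2=False; x3=True; x4=True; x5=False; x6=True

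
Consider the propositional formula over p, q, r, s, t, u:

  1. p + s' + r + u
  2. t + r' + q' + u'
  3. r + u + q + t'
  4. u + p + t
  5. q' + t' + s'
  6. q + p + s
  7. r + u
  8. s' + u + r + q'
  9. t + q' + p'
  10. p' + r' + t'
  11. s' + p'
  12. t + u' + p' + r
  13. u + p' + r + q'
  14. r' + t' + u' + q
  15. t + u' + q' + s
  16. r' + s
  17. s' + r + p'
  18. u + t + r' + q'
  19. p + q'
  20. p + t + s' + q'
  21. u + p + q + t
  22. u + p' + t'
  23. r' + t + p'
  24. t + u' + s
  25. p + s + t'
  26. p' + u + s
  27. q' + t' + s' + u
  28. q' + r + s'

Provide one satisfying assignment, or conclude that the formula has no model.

p: 0,  q: 0,  r: 0,  s: 1,  t: 0,  u: 1

Case r = 0:
(u) alone gives u = 1.
Case s = 1:
(p') alone gives p = 0.
(q') alone gives q = 0.
Every clause is now satisfied; t is unconstrained.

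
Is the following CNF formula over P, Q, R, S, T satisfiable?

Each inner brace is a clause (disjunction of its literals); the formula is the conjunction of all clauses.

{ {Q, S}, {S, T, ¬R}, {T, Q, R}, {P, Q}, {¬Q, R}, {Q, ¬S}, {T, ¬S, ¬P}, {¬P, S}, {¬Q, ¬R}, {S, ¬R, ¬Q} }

Case Q = True:
From the singleton clause (R), R = True.
But (¬R) is also a unit clause — contradiction.
Undo Q and try Q = False.
From the singleton clause (S), S = True.
But (¬S) is also a unit clause — contradiction.
Either choice for Q ends in contradiction.
No assignment satisfies every clause.

No, unsatisfiable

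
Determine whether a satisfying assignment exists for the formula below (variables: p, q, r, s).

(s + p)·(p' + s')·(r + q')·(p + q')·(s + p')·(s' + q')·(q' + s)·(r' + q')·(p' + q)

Satisfiable

Try s = 1.
The clause (p') is unit, so p = 0.
The clause (q') is unit, so q = 0.
No clause remains; r is free.
A satisfying assignment: p: 0, q: 0, r: 1, s: 1.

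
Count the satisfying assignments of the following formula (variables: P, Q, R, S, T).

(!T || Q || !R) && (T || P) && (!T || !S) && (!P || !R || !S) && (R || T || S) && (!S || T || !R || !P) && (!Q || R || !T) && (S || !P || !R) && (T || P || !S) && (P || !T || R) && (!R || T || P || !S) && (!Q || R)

There are 2^5 = 32 truth assignments over (P, Q, R, S, T).
Split on S. With S = true, the clauses containing S are satisfied and !S drops from the rest; 1 of the 2^4 = 16 assignments to the other variables satisfy what remains.
With S = false, by the same count on the reduced clause set, 2 assignments work.
(One model: P=F, Q=T, R=T, S=F, T=T.)
Total: 1 + 2 = 3.

3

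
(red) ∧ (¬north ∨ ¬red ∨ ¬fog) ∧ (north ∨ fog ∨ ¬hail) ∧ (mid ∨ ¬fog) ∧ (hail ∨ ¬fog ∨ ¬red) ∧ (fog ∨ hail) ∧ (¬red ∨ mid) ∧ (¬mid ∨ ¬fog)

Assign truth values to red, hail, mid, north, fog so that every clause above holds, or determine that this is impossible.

red ↦ True,  hail ↦ True,  mid ↦ True,  north ↦ True,  fog ↦ False

Unit clause (red) forces red = True.
Unit clause (mid) forces mid = True.
Unit clause (¬fog) forces fog = False.
Unit clause (hail) forces hail = True.
Unit clause (north) forces north = True.
All clauses are satisfied.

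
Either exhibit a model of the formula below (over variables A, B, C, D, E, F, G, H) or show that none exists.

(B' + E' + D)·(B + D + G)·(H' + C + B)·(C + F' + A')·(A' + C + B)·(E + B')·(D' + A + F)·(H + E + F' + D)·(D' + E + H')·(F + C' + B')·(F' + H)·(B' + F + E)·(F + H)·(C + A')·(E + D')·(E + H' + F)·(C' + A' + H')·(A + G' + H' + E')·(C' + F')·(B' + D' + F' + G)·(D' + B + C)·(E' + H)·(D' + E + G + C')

UNSATISFIABLE

Try E = 1.
(H) alone gives H = 1.
Try B = 0.
(C) alone gives C = 1.
(A') alone gives A = 0.
(G') alone gives G = 0.
(D) alone gives D = 1.
(F) alone gives F = 1.
Now (F') is unsatisfied and unit — conflict.
Backtrack on B: now try B = 1.
(D) alone gives D = 1.
Try A = 1.
(C) alone gives C = 1.
Now (C') is unsatisfied and unit — conflict.
Backtrack on A: now try A = 0.
(F) alone gives F = 1.
(G') alone gives G = 0.
Now (G) is unsatisfied and unit — conflict.
Both values of A lead to a conflict.
Both values of B lead to a conflict.
Backtrack on E: now try E = 0.
(B') alone gives B = 0.
(D') alone gives D = 0.
(G) alone gives G = 1.
Try H = 0.
(F') alone gives F = 0.
Now (F) is unsatisfied and unit — conflict.
Backtrack on H: now try H = 1.
(C) alone gives C = 1.
(F) alone gives F = 1.
Now (F') is unsatisfied and unit — conflict.
Both values of H lead to a conflict.
Both values of E lead to a conflict.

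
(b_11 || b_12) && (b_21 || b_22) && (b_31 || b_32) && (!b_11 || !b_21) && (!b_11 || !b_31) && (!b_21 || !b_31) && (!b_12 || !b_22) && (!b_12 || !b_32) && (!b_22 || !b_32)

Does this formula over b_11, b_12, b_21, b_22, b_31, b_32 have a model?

No

Branch on b_11: set b_11 = true.
(!b_21) alone gives b_21 = false.
(b_22) alone gives b_22 = true.
(!b_31) alone gives b_31 = false.
(b_32) alone gives b_32 = true.
Now (!b_32) is unsatisfied and unit — conflict.
Backtrack on b_11: now try b_11 = false.
(b_12) alone gives b_12 = true.
(!b_22) alone gives b_22 = false.
(b_21) alone gives b_21 = true.
(!b_31) alone gives b_31 = false.
(b_32) alone gives b_32 = true.
Now (!b_32) is unsatisfied and unit — conflict.
Either choice for b_11 ends in contradiction.
No assignment satisfies every clause.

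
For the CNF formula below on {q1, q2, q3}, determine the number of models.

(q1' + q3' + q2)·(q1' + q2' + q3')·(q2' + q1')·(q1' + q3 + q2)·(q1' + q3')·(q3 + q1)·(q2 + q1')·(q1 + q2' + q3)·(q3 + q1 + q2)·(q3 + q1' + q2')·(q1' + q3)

There are 2^3 = 8 truth assignments over (q1, q2, q3).
Check each against the 11 clauses (columns in the order q1, q2, q3):
  F F F  ✗ fails (q3 + q1)
  F F T  ✓ satisfies all
  F T F  ✗ fails (q3 + q1)
  F T T  ✓ satisfies all
  T F F  ✗ fails (q1' + q3 + q2)
  T F T  ✗ fails (q1' + q3' + q2)
  T T F  ✗ fails (q2' + q1')
  T T T  ✗ fails (q1' + q2' + q3')
2 of the 8 rows are models.

2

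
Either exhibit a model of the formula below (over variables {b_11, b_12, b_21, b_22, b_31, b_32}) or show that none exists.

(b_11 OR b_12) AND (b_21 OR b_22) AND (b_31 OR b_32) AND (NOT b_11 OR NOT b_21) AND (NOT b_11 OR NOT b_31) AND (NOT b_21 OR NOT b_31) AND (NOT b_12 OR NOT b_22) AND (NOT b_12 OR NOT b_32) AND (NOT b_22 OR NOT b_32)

UNSATISFIABLE

Branch on b_11: set b_11 = true.
(NOT b_21) alone gives b_21 = false.
(b_22) alone gives b_22 = true.
(NOT b_31) alone gives b_31 = false.
(b_32) alone gives b_32 = true.
But (NOT b_32) is also a unit clause — contradiction.
So b_11 must be the other value — set b_11 = false.
(b_12) alone gives b_12 = true.
(NOT b_22) alone gives b_22 = false.
(b_21) alone gives b_21 = true.
(NOT b_31) alone gives b_31 = false.
(b_32) alone gives b_32 = true.
But (NOT b_32) is also a unit clause — contradiction.
Either choice for b_11 ends in contradiction.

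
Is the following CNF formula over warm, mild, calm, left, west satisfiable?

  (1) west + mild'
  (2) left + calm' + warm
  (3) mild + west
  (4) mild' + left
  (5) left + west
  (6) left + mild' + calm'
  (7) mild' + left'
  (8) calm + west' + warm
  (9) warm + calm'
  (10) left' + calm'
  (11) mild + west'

Unsatisfiable

Case west = 1:
(mild) alone gives mild = 1.
(left) alone gives left = 1.
That conflicts with the unit clause (left').
So west must be the other value — set west = 0.
(mild') alone gives mild = 0.
That conflicts with the unit clause (mild).
Either choice for west ends in contradiction.
No assignment satisfies every clause.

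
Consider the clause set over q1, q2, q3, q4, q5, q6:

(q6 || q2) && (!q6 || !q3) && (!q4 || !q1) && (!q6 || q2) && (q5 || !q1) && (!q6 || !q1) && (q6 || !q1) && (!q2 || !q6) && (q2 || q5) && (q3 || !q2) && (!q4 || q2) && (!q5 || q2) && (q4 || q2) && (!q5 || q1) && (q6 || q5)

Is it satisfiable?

No

Try q6 = true.
The clause (!q3) is unit, so q3 = false.
The clause (q2) is unit, so q2 = true.
That conflicts with the unit clause (!q2).
Undo q6 and try q6 = false.
The clause (q2) is unit, so q2 = true.
The clause (!q1) is unit, so q1 = false.
The clause (q3) is unit, so q3 = true.
The clause (!q5) is unit, so q5 = false.
That conflicts with the unit clause (q5).
Both values of q6 lead to a conflict.
No assignment satisfies every clause.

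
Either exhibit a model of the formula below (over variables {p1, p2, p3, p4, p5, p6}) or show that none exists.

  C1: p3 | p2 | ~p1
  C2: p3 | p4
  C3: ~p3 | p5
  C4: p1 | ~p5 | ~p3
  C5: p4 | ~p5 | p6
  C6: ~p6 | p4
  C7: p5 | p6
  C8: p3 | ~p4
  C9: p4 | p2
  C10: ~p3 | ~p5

Case p3 = 1:
From the singleton clause (p5), p5 = 1.
But (~p5) is also a unit clause — contradiction.
Undo p3 and try p3 = 0.
From the singleton clause (p4), p4 = 1.
But (~p4) is also a unit clause — contradiction.
Both values of p3 lead to a conflict.

UNSATISFIABLE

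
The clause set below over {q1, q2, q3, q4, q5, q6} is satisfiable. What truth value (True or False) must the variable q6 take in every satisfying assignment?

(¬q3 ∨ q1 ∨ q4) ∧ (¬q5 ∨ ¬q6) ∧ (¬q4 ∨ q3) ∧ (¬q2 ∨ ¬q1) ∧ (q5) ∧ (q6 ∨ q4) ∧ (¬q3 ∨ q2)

Suppose q6 = True.
(¬q5) alone gives q5 = False.
But (q5) is also a unit clause — contradiction.
So every satisfying assignment has q6 = False.

False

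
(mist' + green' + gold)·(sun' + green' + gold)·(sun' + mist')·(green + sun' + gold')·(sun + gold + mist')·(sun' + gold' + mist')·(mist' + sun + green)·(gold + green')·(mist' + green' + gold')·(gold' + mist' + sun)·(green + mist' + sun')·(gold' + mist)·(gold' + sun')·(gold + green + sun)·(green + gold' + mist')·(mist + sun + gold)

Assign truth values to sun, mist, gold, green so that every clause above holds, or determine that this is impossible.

sun: 1, mist: 0, gold: 0, green: 0

Try sun = 1.
(mist') alone gives mist = 0.
(gold') alone gives gold = 0.
(green') alone gives green = 0.
Every clause now holds.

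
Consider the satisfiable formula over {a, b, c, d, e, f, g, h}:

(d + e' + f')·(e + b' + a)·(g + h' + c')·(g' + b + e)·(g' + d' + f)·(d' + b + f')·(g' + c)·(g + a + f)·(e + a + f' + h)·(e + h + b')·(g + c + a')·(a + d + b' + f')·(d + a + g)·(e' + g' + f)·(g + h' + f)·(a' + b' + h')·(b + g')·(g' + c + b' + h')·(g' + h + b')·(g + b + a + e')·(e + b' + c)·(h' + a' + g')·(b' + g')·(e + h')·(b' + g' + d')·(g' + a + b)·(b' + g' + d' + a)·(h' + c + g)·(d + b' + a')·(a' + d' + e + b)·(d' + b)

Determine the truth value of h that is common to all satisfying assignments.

Suppose h = 1.
Unit clause (e) forces e = 1.
Branch on d: set d = 1.
Unit clause (b) forces b = 1.
Unit clause (a') forces a = 0.
Unit clause (g') forces g = 0.
Unit clause (c') forces c = 0.
But (c) is also a unit clause — contradiction.
That branch fails; take d = 0 instead.
Unit clause (f') forces f = 0.
Unit clause (g') forces g = 0.
But (g) is also a unit clause — contradiction.
Both values of d lead to a conflict.
So every satisfying assignment has h = False.

False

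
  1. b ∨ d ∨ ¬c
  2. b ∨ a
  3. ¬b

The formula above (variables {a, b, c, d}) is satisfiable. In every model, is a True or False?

Suppose a = False.
(b) alone gives b = True.
That conflicts with the unit clause (¬b).
So every satisfying assignment has a = True.

True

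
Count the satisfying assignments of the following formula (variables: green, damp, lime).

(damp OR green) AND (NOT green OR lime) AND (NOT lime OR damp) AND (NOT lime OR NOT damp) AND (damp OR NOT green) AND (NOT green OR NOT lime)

There are 2^3 = 8 truth assignments over (green, damp, lime).
Check each against the 6 clauses (columns in the order green, damp, lime):
  F F F  ✗ fails (damp OR green)
  F F T  ✗ fails (damp OR green)
  F T F  ✓ satisfies all
  F T T  ✗ fails (NOT lime OR NOT damp)
  T F F  ✗ fails (NOT green OR lime)
  T F T  ✗ fails (NOT lime OR damp)
  T T F  ✗ fails (NOT green OR lime)
  T T T  ✗ fails (NOT lime OR NOT damp)
1 of the 8 rows is a model.

1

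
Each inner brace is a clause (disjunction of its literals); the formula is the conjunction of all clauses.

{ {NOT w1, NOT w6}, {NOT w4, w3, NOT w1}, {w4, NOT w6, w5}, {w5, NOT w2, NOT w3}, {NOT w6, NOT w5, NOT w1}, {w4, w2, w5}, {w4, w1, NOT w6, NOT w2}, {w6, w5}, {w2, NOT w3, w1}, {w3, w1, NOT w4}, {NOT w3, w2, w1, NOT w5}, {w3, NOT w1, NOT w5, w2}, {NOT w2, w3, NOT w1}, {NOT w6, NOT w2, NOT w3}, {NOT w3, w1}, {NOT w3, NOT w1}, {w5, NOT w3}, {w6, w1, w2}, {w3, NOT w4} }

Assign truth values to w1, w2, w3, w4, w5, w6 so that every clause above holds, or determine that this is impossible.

Try w1 = false.
Unit clause (NOT w3) forces w3 = false.
Unit clause (NOT w4) forces w4 = false.
Try w6 = true.
Unit clause (w5) forces w5 = true.
Unit clause (NOT w2) forces w2 = false.
Every clause now holds.

w1 ↦ false,  w2 ↦ false,  w3 ↦ false,  w4 ↦ false,  w5 ↦ true,  w6 ↦ true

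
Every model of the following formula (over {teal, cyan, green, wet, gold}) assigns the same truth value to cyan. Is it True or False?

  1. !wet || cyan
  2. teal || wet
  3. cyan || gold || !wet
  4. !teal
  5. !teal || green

Suppose cyan = false.
(!wet) alone gives wet = false.
(teal) alone gives teal = true.
Now (!teal) is unsatisfied and unit — conflict.
So every satisfying assignment has cyan = True.

True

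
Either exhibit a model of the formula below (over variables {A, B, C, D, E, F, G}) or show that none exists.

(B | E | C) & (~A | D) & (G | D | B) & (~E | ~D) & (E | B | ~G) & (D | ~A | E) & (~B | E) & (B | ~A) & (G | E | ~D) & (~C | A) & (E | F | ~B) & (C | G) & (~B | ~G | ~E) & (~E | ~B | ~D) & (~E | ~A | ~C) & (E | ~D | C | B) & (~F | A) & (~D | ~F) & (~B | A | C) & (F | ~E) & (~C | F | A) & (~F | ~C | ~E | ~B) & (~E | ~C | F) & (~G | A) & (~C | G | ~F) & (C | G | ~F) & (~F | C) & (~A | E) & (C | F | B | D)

UNSATISFIABLE

Suppose A = 0.
Unit clause (~C) forces C = 0.
Unit clause (G) forces G = 1.
Now (~G) is unsatisfied and unit — conflict.
Undo A and try A = 1.
Unit clause (D) forces D = 1.
Unit clause (~E) forces E = 0.
Now (E) is unsatisfied and unit — conflict.
Neither A = 1 nor A = 0 works.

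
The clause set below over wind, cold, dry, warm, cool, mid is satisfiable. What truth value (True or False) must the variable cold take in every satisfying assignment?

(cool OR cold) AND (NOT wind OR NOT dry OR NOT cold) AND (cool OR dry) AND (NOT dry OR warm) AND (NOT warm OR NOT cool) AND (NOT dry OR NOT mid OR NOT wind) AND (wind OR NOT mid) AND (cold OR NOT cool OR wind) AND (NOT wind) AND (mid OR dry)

Suppose cold = false.
Unit clause (cool) forces cool = true.
Unit clause (NOT warm) forces warm = false.
Unit clause (NOT dry) forces dry = false.
Unit clause (wind) forces wind = true.
But (NOT wind) is also a unit clause — contradiction.
So every satisfying assignment has cold = True.

True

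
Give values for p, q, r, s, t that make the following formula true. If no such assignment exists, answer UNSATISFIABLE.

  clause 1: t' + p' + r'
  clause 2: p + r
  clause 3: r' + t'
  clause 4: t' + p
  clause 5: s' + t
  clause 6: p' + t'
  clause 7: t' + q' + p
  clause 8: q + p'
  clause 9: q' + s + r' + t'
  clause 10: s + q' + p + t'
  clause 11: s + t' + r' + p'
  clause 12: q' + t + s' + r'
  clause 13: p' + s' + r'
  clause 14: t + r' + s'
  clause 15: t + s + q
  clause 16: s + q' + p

Suppose p = 1.
The clause (t') is unit, so t = 0.
The clause (s') is unit, so s = 0.
The clause (q) is unit, so q = 1.
No clause remains; r is free.

p: 1, q: 1, r: 0, s: 0, t: 0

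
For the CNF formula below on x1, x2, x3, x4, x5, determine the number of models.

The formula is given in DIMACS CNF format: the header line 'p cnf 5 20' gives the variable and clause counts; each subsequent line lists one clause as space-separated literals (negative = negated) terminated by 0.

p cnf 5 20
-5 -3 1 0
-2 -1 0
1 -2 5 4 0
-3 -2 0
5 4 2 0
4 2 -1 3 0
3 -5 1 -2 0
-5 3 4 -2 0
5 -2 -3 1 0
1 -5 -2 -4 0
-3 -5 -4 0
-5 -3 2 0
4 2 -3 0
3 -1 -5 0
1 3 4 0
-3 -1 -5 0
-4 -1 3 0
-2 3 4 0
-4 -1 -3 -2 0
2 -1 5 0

4

There are 2^5 = 32 truth assignments over (x1, x2, x3, x4, x5).
Split on x5. With x5 = True, the clauses containing x5 are satisfied and ¬x5 drops from the rest; 1 of the 2^4 = 16 assignments to the other variables satisfy what remains.
With x5 = False, by the same count on the reduced clause set, 3 assignments work.
(One model: x1=F, x2=F, x3=F, x4=T, x5=F.)
Total: 1 + 3 = 4.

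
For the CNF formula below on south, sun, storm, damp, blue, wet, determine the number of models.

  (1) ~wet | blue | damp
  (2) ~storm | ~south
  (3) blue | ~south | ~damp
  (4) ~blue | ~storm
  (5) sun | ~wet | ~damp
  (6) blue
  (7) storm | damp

There are 2^6 = 64 truth assignments over (south, sun, storm, damp, blue, wet).
Split on blue. With blue = 1, the clauses containing blue are satisfied and ~blue drops from the rest; 6 of the 2^5 = 32 assignments to the other variables satisfy what remains.
With blue = 0, by the same count on the reduced clause set, 0 assignments work.
(One model: south=F, sun=F, storm=F, damp=T, blue=T, wet=F.)
Total: 6 + 0 = 6.

6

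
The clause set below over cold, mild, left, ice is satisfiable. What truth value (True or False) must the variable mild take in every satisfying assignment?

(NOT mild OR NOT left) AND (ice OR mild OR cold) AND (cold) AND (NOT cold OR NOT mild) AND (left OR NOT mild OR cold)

False

Suppose mild = true.
From the singleton clause (NOT left), left = false.
From the singleton clause (cold), cold = true.
But (NOT cold) is also a unit clause — contradiction.
So every satisfying assignment has mild = False.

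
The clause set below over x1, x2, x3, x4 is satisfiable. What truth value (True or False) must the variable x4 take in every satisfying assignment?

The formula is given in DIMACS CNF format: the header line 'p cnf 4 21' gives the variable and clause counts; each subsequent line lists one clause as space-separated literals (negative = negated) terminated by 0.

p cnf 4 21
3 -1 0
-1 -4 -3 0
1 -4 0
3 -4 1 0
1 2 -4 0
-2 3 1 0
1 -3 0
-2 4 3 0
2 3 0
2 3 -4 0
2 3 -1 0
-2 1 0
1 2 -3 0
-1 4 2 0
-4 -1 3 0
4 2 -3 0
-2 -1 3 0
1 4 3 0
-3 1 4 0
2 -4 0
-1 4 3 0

Suppose x4 = True.
From the singleton clause (x1), x1 = True.
From the singleton clause (x3), x3 = True.
That conflicts with the unit clause (¬x3).
So every satisfying assignment has x4 = False.

False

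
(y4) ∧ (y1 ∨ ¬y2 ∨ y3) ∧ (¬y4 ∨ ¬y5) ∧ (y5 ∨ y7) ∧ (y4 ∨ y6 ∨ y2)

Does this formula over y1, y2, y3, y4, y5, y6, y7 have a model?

(y4) alone gives y4 = True.
(¬y5) alone gives y5 = False.
(y7) alone gives y7 = True.
Suppose y1 = True.
No clause remains; y2, y3, y6 are free.
A satisfying assignment: y1=True, y2=False, y3=True, y4=True, y5=False, y6=False, y7=True.

Satisfiable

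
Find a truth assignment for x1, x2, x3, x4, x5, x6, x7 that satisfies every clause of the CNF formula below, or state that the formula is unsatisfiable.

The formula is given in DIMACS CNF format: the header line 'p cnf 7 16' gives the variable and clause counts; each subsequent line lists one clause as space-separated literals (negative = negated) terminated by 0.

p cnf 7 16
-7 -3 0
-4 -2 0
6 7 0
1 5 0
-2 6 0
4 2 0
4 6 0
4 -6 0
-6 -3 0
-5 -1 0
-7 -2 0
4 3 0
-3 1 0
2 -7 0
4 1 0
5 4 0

x1 ↦ False, x2 ↦ False, x3 ↦ False, x4 ↦ True, x5 ↦ True, x6 ↦ True, x7 ↦ False

Suppose x7 = False.
The clause (x6) is unit, so x6 = True.
The clause (x4) is unit, so x4 = True.
The clause (¬x2) is unit, so x2 = False.
The clause (¬x3) is unit, so x3 = False.
Suppose x1 = False.
The clause (x5) is unit, so x5 = True.
All clauses are satisfied.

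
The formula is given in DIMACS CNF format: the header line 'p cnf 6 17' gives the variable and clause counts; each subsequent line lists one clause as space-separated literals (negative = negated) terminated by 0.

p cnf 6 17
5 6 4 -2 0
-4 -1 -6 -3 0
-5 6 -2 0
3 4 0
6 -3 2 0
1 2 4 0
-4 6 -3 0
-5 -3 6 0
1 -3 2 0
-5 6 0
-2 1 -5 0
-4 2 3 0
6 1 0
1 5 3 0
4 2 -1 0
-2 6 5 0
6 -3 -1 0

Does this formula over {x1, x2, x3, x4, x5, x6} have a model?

Yes, satisfiable

Case x3 = True:
Case x6 = True:
Case x4 = False:
Case x1 = True:
The clause (x2) is unit, so x2 = True.
No clause remains; x5 is free.
A satisfying assignment: x1 ↦ True; x2 ↦ True; x3 ↦ True; x4 ↦ False; x5 ↦ True; x6 ↦ True.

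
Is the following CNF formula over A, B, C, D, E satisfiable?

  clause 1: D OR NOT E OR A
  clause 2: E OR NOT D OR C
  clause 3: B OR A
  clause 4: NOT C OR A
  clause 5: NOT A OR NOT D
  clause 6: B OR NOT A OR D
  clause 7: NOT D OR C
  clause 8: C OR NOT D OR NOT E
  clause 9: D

The clause (D) is unit, so D = true.
The clause (NOT A) is unit, so A = false.
The clause (B) is unit, so B = true.
The clause (NOT C) is unit, so C = false.
But (C) is also a unit clause — contradiction.
No assignment satisfies every clause.

No, unsatisfiable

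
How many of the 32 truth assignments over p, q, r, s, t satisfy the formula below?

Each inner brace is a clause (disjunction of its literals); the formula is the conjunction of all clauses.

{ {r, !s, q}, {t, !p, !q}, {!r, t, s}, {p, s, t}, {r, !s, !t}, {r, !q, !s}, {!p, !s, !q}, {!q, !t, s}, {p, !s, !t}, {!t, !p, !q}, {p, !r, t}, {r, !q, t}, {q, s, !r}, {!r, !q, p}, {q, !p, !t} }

3

There are 2^5 = 32 truth assignments over (p, q, r, s, t).
Split on t. With t = true, the clauses containing t are satisfied and !t drops from the rest; 1 of the 2^4 = 16 assignments to the other variables satisfy what remains.
With t = false, by the same count on the reduced clause set, 2 assignments work.
Total: 1 + 2 = 3.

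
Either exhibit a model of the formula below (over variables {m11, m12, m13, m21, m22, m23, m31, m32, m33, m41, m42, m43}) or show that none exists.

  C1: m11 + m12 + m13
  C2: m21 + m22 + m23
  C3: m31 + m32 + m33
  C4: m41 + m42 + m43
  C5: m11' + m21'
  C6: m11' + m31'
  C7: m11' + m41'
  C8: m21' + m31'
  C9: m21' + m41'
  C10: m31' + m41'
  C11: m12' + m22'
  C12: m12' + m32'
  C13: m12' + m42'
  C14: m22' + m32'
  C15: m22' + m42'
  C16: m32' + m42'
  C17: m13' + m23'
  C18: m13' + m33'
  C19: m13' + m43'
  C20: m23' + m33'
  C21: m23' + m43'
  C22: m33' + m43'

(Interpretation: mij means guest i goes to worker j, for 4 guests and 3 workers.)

Try m11 = 0.
Try m12 = 1.
(m22') alone gives m22 = 0.
(m32') alone gives m32 = 0.
(m42') alone gives m42 = 0.
Try m21 = 1.
(m31') alone gives m31 = 0.
(m33) alone gives m33 = 1.
(m41') alone gives m41 = 0.
(m43) alone gives m43 = 1.
That conflicts with the unit clause (m43').
That branch fails; take m21 = 0 instead.
(m23) alone gives m23 = 1.
(m13') alone gives m13 = 0.
(m33') alone gives m33 = 0.
(m31) alone gives m31 = 1.
(m41') alone gives m41 = 0.
(m43) alone gives m43 = 1.
That conflicts with the unit clause (m43').
Both values of m21 lead to a conflict.
That branch fails; take m12 = 0 instead.
(m13) alone gives m13 = 1.
(m23') alone gives m23 = 0.
(m33') alone gives m33 = 0.
(m43') alone gives m43 = 0.
Try m21 = 1.
(m31') alone gives m31 = 0.
(m32) alone gives m32 = 1.
(m41') alone gives m41 = 0.
(m42) alone gives m42 = 1.
That conflicts with the unit clause (m42').
That branch fails; take m21 = 0 instead.
(m22) alone gives m22 = 1.
(m32') alone gives m32 = 0.
(m31) alone gives m31 = 1.
(m41') alone gives m41 = 0.
(m42) alone gives m42 = 1.
That conflicts with the unit clause (m42').
Both values of m21 lead to a conflict.
Both values of m12 lead to a conflict.
That branch fails; take m11 = 1 instead.
(m21') alone gives m21 = 0.
(m31') alone gives m31 = 0.
(m41') alone gives m41 = 0.
Try m22 = 1.
(m12') alone gives m12 = 0.
(m32') alone gives m32 = 0.
(m33) alone gives m33 = 1.
(m42') alone gives m42 = 0.
(m43) alone gives m43 = 1.
That conflicts with the unit clause (m43').
That branch fails; take m22 = 0 instead.
(m23) alone gives m23 = 1.
(m13') alone gives m13 = 0.
(m33') alone gives m33 = 0.
(m32) alone gives m32 = 1.
(m12') alone gives m12 = 0.
(m42') alone gives m42 = 0.
(m43) alone gives m43 = 1.
That conflicts with the unit clause (m43').
Both values of m22 lead to a conflict.
Both values of m11 lead to a conflict.

UNSATISFIABLE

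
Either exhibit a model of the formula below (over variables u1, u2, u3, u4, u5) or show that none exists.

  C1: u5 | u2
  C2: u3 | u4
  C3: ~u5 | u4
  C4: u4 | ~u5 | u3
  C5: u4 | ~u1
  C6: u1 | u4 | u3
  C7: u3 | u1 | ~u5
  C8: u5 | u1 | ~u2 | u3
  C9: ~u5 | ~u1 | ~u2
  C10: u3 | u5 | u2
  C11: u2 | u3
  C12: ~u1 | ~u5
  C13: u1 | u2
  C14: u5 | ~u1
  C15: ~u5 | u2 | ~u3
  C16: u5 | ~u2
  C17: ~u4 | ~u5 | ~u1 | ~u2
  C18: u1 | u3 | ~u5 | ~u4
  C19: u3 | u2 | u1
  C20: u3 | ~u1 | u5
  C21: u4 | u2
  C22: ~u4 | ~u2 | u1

Try u5 = 1.
(u4) alone gives u4 = 1.
(~u1) alone gives u1 = 0.
(u3) alone gives u3 = 1.
(u2) alone gives u2 = 1.
That conflicts with the unit clause (~u2).
Undo u5 and try u5 = 0.
(u2) alone gives u2 = 1.
That conflicts with the unit clause (~u2).
Both values of u5 lead to a conflict.

UNSATISFIABLE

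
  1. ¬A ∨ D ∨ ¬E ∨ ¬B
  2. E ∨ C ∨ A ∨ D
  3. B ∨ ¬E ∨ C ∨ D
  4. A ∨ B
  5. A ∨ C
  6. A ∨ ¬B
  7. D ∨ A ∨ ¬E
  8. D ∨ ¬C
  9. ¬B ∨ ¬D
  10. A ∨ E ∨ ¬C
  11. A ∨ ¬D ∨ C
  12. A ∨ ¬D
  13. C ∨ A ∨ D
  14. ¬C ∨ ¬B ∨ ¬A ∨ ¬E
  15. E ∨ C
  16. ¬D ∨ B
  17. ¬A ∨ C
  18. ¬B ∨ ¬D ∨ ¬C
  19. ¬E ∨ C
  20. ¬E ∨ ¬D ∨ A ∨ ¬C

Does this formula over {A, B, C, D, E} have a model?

Unsatisfiable

Suppose A = True.
From the singleton clause (C), C = True.
From the singleton clause (D), D = True.
From the singleton clause (¬B), B = False.
But (B) is also a unit clause — contradiction.
Backtrack on A: now try A = False.
From the singleton clause (B), B = True.
But (¬B) is also a unit clause — contradiction.
Either choice for A ends in contradiction.
No assignment satisfies every clause.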